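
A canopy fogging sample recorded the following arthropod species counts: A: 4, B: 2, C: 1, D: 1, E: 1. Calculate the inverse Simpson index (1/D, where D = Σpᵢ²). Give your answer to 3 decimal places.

Total N = 4+2+1+1+1 = 9, so the proportions are 0.4444444, 0.2222222, 0.1111111, 0.1111111, 0.1111111 (working shown to 7 dp, full precision carried).
D = 0.4444444² + 0.2222222² + 0.1111111² + 0.1111111² + 0.1111111² = 0.1975309 + 0.0493827 + 0.0123457 + 0.0123457 + 0.0123457 = 0.2839506.
So 1/D = 3.52174, i.e. 3.522 to 3 decimal places.

3.522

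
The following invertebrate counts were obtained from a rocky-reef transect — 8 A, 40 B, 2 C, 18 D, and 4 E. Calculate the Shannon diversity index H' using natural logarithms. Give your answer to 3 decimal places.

1.177

Total N = 8+40+2+18+4 = 72, so the proportions are 0.11111, 0.55556, 0.02778, 0.25, 0.05556 (working shown to 5 dp, full precision carried).
Each pᵢ ln pᵢ term: 0.11111×(-2.19722)=-0.24414, 0.55556×(-0.58779)=-0.32655, 0.02778×(-3.58352)=-0.09954, 0.25×(-1.38629)=-0.34657, 0.05556×(-2.89037)=-0.16058.
Sum = -1.17738, so H' = 1.177.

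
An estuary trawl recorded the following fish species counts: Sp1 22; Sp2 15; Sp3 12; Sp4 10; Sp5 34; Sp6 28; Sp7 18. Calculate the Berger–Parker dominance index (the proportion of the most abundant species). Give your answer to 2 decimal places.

0.24

Total N = 22+15+12+10+34+28+18 = 139, so the proportions are 0.1583, 0.1079, 0.0863, 0.0719, 0.2446, 0.2014, 0.1295 (working shown to 4 dp, full precision carried).
The largest proportion is 0.2446, i.e. d = 0.24 to 2 decimal places.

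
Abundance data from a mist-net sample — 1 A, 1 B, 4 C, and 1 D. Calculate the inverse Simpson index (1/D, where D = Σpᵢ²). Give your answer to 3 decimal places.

2.579

Total N = 1+1+4+1 = 7, so the proportions are 0.142857, 0.142857, 0.571429, 0.142857 (working shown to 6 dp, full precision carried).
D = 0.142857² + 0.142857² + 0.571429² + 0.142857² = 0.020408 + 0.020408 + 0.326531 + 0.020408 = 0.387755.
So 1/D = 2.57895, i.e. 2.579 to 3 decimal places.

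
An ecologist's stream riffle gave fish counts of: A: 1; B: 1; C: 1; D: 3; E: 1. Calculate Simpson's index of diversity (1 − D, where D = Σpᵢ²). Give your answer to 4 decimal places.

Total N = 1+1+1+3+1 = 7, so the proportions are 0.142857, 0.142857, 0.142857, 0.428571, 0.142857 (working shown to 6 dp, full precision carried).
D = 0.142857² + 0.142857² + 0.142857² + 0.428571² + 0.142857² = 0.020408 + 0.020408 + 0.020408 + 0.183673 + 0.020408 = 0.265306.
So 1 − D = 0.734694, i.e. 0.7347 to 4 decimal places.

0.7347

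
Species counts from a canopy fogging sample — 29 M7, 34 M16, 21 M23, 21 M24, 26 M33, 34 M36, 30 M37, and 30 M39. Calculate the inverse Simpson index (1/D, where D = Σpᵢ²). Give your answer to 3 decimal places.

7.775

Total N = 29+34+21+21+26+34+30+30 = 225, so the proportions are 0.1288889, 0.1511111, 0.0933333, 0.0933333, 0.1155556, 0.1511111, 0.1333333, 0.1333333 (working shown to 7 dp, full precision carried).
D = 0.1288889² + 0.1511111² + 0.0933333² + 0.0933333² + 0.1155556² + 0.1511111² + 0.1333333² + 0.1333333² = 0.0166123 + 0.0228346 + 0.0087111 + 0.0087111 + 0.0133531 + 0.0228346 + 0.0177778 + 0.0177778 = 0.1286123.
So 1/D = 7.77530, i.e. 7.775 to 3 decimal places.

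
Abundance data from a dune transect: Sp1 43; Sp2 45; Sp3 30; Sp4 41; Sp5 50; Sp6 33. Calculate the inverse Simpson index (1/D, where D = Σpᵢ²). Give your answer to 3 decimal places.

Total N = 43+45+30+41+50+33 = 242, so the proportions are 0.177686, 0.1859504, 0.1239669, 0.1694215, 0.2066116, 0.1363636 (working shown to 7 dp, full precision carried).
D = 0.177686² + 0.1859504² + 0.1239669² + 0.1694215² + 0.2066116² + 0.1363636² = 0.0315723 + 0.0345776 + 0.0153678 + 0.0287036 + 0.0426883 + 0.0185950 = 0.1715047.
So 1/D = 5.83074, i.e. 5.831 to 3 decimal places.

5.831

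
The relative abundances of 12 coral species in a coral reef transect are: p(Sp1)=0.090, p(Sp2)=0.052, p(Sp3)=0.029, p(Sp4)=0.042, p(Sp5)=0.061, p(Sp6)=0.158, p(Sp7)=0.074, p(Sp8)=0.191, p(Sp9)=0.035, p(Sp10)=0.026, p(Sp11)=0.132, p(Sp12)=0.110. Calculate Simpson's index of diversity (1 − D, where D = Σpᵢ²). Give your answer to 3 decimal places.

D = 0.09² + 0.052² + 0.029² + 0.042² + 0.061² + 0.158² + 0.074² + 0.191² + 0.035² + 0.026² + 0.132² + 0.11² = 0.00810 + 0.00270 + 0.00084 + 0.00176 + 0.00372 + 0.02496 + 0.00548 + 0.03648 + 0.00123 + 0.00068 + 0.01742 + 0.01210 = 0.11548 (working shown to 5 dp, full precision carried).
So 1 − D = 0.88452, i.e. 0.885 to 3 decimal places.

0.885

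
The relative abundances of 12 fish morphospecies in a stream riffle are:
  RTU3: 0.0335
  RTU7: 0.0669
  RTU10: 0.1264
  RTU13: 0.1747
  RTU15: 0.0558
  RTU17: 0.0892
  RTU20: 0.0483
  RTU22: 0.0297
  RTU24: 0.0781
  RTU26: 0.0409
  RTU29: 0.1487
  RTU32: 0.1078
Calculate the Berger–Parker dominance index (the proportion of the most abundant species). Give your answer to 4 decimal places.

The largest proportion is 0.1747, i.e. d = 0.1747 to 4 decimal places.

0.1747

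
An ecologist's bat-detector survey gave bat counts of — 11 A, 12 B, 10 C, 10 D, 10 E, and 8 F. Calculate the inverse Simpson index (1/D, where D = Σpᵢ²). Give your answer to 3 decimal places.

Total N = 11+12+10+10+10+8 = 61, so the proportions are 0.1803279, 0.1967213, 0.1639344, 0.1639344, 0.1639344, 0.1311475 (working shown to 7 dp, full precision carried).
D = 0.1803279² + 0.1967213² + 0.1639344² + 0.1639344² + 0.1639344² + 0.1311475² = 0.0325181 + 0.0386993 + 0.0268745 + 0.0268745 + 0.0268745 + 0.0171997 = 0.1690406.
So 1/D = 5.91574, i.e. 5.916 to 3 decimal places.

5.916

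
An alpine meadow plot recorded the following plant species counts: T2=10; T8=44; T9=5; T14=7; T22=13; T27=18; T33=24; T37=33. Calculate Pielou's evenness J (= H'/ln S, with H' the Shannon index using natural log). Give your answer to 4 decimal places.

Total N = 10+44+5+7+13+18+24+33 = 154, so the proportions are 0.064935, 0.285714, 0.032468, 0.045455, 0.084416, 0.116883, 0.155844, 0.214286 (working shown to 6 dp, full precision carried).
H' = −Σ pᵢ ln pᵢ = −((-0.177556) + (-0.357932) + (-0.111283) + (-0.140502) + (-0.208676) + (-0.250899) + (-0.289699) + (-0.330095)) = 1.866642.
With S = 8 species, ln S = 2.079442, so J = 1.866642/2.079442 = 0.897665, i.e. 0.8977 to 4 decimal places.

0.8977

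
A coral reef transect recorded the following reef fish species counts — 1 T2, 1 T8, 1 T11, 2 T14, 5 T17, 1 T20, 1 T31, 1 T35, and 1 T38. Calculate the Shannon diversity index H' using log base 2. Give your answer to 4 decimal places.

Total N = 1+1+1+2+5+1+1+1+1 = 14, so the proportions are 0.071429, 0.071429, 0.071429, 0.142857, 0.357143, 0.071429, 0.071429, 0.071429, 0.071429 (working shown to 6 dp, full precision carried).
Each pᵢ log₂ pᵢ term: 0.071429×(-3.807355)=-0.271954, 0.071429×(-3.807355)=-0.271954, 0.071429×(-3.807355)=-0.271954, 0.142857×(-2.807355)=-0.401051, 0.357143×(-1.485427)=-0.530510, 0.071429×(-3.807355)=-0.271954, 0.071429×(-3.807355)=-0.271954, 0.071429×(-3.807355)=-0.271954, 0.071429×(-3.807355)=-0.271954.
Sum = -2.835238, so H' = 2.8352.

2.8352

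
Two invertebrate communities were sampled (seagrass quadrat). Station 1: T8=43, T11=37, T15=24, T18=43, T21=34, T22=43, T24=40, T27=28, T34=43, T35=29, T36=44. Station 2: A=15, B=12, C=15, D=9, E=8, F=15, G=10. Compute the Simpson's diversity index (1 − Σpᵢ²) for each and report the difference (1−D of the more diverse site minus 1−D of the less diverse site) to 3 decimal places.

0.057

Station 1: N=408, proportions 0.10539, 0.09069, 0.05882, 0.10539, 0.08333, 0.10539, 0.09804, 0.06863, 0.10539, 0.07108, 0.10784, giving 1−D = 0.90594 (working shown to 5 dp, full precision carried).
Station 2: N=84, proportions 0.17857, 0.14286, 0.17857, 0.10714, 0.09524, 0.17857, 0.11905, giving 1−D = 0.84921.
Difference = |0.90594 − 0.84921| = 0.05673, i.e. 0.057 to 3 decimal places.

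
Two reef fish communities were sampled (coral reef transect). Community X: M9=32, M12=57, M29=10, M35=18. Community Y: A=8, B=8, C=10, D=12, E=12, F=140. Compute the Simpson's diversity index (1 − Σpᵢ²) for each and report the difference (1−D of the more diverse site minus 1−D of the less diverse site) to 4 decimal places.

Community X: N=117, proportions 0.273504, 0.487179, 0.08547, 0.153846, giving 1−D = 0.656878 (working shown to 6 dp, full precision carried).
Community Y: N=190, proportions 0.042105, 0.042105, 0.052632, 0.063158, 0.063158, 0.736842, giving 1−D = 0.442770.
Difference = |0.656878 − 0.442770| = 0.214108, i.e. 0.2141 to 4 decimal places.

0.2141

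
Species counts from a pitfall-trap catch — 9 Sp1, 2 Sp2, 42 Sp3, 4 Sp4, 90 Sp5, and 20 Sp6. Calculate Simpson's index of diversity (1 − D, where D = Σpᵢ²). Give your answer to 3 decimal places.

0.628

Total N = 9+2+42+4+90+20 = 167, so the proportions are 0.05389, 0.01198, 0.2515, 0.02395, 0.53892, 0.11976 (working shown to 5 dp, full precision carried).
D = 0.05389² + 0.01198² + 0.2515² + 0.02395² + 0.53892² + 0.11976² = 0.00290 + 0.00014 + 0.06325 + 0.00057 + 0.29044 + 0.01434 = 0.37165.
So 1 − D = 0.62835, i.e. 0.628 to 3 decimal places.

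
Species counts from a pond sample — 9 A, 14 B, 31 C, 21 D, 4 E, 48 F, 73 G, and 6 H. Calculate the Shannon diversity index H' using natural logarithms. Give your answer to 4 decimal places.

Total N = 9+14+31+21+4+48+73+6 = 206, so the proportions are 0.043689, 0.067961, 0.150485, 0.101942, 0.019417, 0.23301, 0.354369, 0.029126 (working shown to 6 dp, full precision carried).
Each pᵢ ln pᵢ term: 0.043689×(-3.130652)=-0.136776, 0.067961×(-2.688819)=-0.182735, 0.150485×(-1.893889)=-0.285003, 0.101942×(-2.283354)=-0.232769, 0.019417×(-3.941582)=-0.076536, 0.23301×(-1.456675)=-0.339419, 0.354369×(-1.037417)=-0.367628, 0.029126×(-3.536117)=-0.102994.
Sum = -1.723860, so H' = 1.7239.

1.7239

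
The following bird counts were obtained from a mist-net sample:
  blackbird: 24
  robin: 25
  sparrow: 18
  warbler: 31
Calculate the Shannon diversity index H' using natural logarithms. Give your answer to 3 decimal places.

Total N = 24+25+18+31 = 98, so the proportions are 0.2449, 0.2551, 0.18367, 0.31633 (working shown to 5 dp, full precision carried).
Each pᵢ ln pᵢ term: 0.2449×(-1.40691)=-0.34455, 0.2551×(-1.36609)=-0.34849, 0.18367×(-1.69460)=-0.31125, 0.31633×(-1.15098)=-0.36409.
Sum = -1.36838, so H' = 1.368.

1.368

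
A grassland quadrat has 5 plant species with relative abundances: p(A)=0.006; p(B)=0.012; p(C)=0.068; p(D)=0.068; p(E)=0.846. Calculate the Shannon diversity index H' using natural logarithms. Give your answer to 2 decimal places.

0.59

Each pᵢ ln pᵢ term (working shown to 4 dp, full precision carried): 0.006×(-5.1160)=-0.0307, 0.012×(-4.4228)=-0.0531, 0.068×(-2.6882)=-0.1828, 0.068×(-2.6882)=-0.1828, 0.846×(-0.1672)=-0.1415.
Sum = -0.5909, so H' = 0.59.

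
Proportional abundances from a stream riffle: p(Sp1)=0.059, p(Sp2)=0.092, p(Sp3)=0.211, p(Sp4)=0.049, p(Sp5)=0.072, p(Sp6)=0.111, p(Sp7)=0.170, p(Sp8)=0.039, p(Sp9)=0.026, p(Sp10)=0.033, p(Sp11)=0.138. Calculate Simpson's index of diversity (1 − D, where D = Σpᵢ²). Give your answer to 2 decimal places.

D = 0.059² + 0.092² + 0.211² + 0.049² + 0.072² + 0.111² + 0.17² + 0.039² + 0.026² + 0.033² + 0.138² = 0.0035 + 0.0085 + 0.0445 + 0.0024 + 0.0052 + 0.0123 + 0.0289 + 0.0015 + 0.0007 + 0.0011 + 0.0190 = 0.1276 (working shown to 4 dp, full precision carried).
So 1 − D = 0.8724, i.e. 0.87 to 2 decimal places.

0.87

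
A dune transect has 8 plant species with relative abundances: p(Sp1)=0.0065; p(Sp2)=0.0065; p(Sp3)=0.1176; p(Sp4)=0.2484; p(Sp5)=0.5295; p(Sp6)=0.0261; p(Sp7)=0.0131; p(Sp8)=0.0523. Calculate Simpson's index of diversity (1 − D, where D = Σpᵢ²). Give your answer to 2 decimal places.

0.64

D = 0.0065² + 0.0065² + 0.1176² + 0.2484² + 0.5295² + 0.0261² + 0.0131² + 0.0523² = 0.0000 + 0.0000 + 0.0138 + 0.0617 + 0.2804 + 0.0007 + 0.0002 + 0.0027 = 0.3596 (working shown to 4 dp, full precision carried).
So 1 − D = 0.6404, i.e. 0.64 to 2 decimal places.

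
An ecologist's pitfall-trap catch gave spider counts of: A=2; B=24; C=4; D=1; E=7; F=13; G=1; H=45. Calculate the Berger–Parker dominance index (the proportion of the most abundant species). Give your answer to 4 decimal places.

0.4639

Total N = 2+24+4+1+7+13+1+45 = 97, so the proportions are 0.020619, 0.247423, 0.041237, 0.010309, 0.072165, 0.134021, 0.010309, 0.463918 (working shown to 6 dp, full precision carried).
The largest proportion is 0.463918, i.e. d = 0.4639 to 4 decimal places.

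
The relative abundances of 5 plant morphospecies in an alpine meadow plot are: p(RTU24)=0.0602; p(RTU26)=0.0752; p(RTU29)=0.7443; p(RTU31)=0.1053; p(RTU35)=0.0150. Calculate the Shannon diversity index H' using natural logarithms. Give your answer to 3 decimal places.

Each pᵢ ln pᵢ term (working shown to 5 dp, full precision carried): 0.0602×(-2.81008)=-0.16917, 0.0752×(-2.58760)=-0.19459, 0.7443×(-0.29531)=-0.21980, 0.1053×(-2.25094)=-0.23702, 0.015×(-4.19971)=-0.06300.
Sum = -0.88357, so H' = 0.884.

0.884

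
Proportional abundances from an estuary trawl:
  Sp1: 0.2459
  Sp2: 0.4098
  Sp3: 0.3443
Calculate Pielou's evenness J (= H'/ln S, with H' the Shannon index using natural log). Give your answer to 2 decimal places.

0.98

H' = −Σ pᵢ ln pᵢ = −((-0.3450) + (-0.3656) + (-0.3671)) = 1.0776 (working shown to 4 dp, full precision carried).
With S = 3 species, ln S = 1.0986, so J = 1.0776/1.0986 = 0.9809, i.e. 0.98 to 2 decimal places.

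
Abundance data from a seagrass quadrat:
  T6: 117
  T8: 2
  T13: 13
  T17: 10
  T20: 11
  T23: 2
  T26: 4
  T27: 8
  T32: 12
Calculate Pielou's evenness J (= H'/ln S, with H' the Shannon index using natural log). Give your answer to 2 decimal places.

0.59

Total N = 117+2+13+10+11+2+4+8+12 = 179, so the proportions are 0.6536, 0.0112, 0.0726, 0.0559, 0.0615, 0.0112, 0.0223, 0.0447, 0.067 (working shown to 4 dp, full precision carried).
H' = −Σ pᵢ ln pᵢ = −((-0.2779) + (-0.0502) + (-0.1905) + (-0.1612) + (-0.1714) + (-0.0502) + (-0.0849) + (-0.1389) + (-0.1812)) = 1.3064.
With S = 9 species, ln S = 2.1972, so J = 1.3064/2.1972 = 0.5946, i.e. 0.59 to 2 decimal places.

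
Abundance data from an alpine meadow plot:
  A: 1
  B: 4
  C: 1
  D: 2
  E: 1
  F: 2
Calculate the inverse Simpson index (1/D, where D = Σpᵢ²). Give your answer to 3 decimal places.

4.481

Total N = 1+4+1+2+1+2 = 11, so the proportions are 0.0909091, 0.3636364, 0.0909091, 0.1818182, 0.0909091, 0.1818182 (working shown to 7 dp, full precision carried).
D = 0.0909091² + 0.3636364² + 0.0909091² + 0.1818182² + 0.0909091² + 0.1818182² = 0.0082645 + 0.1322314 + 0.0082645 + 0.0330579 + 0.0082645 + 0.0330579 = 0.2231405.
So 1/D = 4.48148, i.e. 4.481 to 3 decimal places.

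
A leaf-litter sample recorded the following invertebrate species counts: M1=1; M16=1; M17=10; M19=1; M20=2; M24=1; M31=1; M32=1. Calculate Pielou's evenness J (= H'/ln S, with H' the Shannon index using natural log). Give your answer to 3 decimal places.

Total N = 1+1+10+1+2+1+1+1 = 18, so the proportions are 0.05556, 0.05556, 0.55556, 0.05556, 0.11111, 0.05556, 0.05556, 0.05556 (working shown to 5 dp, full precision carried).
H' = −Σ pᵢ ln pᵢ = −((-0.16058) + (-0.16058) + (-0.32655) + (-0.16058) + (-0.24414) + (-0.16058) + (-0.16058) + (-0.16058)) = 1.53414.
With S = 8 species, ln S = 2.07944, so J = 1.53414/2.07944 = 0.73777, i.e. 0.738 to 3 decimal places.

0.738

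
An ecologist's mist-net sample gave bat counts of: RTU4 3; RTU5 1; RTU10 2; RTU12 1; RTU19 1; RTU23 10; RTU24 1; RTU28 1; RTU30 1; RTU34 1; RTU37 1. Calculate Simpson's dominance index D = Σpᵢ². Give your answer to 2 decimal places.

0.23

Total N = 3+1+2+1+1+10+1+1+1+1+1 = 23, so the proportions are 0.1304, 0.0435, 0.087, 0.0435, 0.0435, 0.4348, 0.0435, 0.0435, 0.0435, 0.0435, 0.0435 (working shown to 4 dp, full precision carried).
D = 0.1304² + 0.0435² + 0.087² + 0.0435² + 0.0435² + 0.4348² + 0.0435² + 0.0435² + 0.0435² + 0.0435² + 0.0435² = 0.0170 + 0.0019 + 0.0076 + 0.0019 + 0.0019 + 0.1890 + 0.0019 + 0.0019 + 0.0019 + 0.0019 + 0.0019 = 0.2287.
To 2 decimal places, D = 0.23.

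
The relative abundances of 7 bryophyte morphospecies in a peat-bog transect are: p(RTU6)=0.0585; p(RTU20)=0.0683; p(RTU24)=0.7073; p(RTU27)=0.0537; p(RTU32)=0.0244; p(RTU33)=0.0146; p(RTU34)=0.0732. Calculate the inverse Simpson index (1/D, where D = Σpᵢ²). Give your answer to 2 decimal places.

D = 0.0585² + 0.0683² + 0.7073² + 0.0537² + 0.0244² + 0.0146² + 0.0732² = 0.00342 + 0.00466 + 0.50027 + 0.00288 + 0.00060 + 0.00021 + 0.00536 = 0.51741 (working shown to 5 dp, full precision carried).
So 1/D = 1.9327, i.e. 1.93 to 2 decimal places.

1.93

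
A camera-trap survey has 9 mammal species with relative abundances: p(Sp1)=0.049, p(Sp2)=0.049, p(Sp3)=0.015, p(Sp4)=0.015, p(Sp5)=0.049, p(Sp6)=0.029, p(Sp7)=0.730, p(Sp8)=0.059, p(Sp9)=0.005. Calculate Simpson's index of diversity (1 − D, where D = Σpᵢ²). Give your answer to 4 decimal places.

D = 0.049² + 0.049² + 0.015² + 0.015² + 0.049² + 0.029² + 0.73² + 0.059² + 0.005² = 0.002401 + 0.002401 + 0.000225 + 0.000225 + 0.002401 + 0.000841 + 0.532900 + 0.003481 + 0.000025 = 0.544900 (working shown to 6 dp, full precision carried).
So 1 − D = 0.455100, i.e. 0.4551 to 4 decimal places.

0.4551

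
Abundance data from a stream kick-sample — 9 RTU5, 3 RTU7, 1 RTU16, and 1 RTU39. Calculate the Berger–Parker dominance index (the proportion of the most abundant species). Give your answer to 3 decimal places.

Total N = 9+3+1+1 = 14, so the proportions are 0.64286, 0.21429, 0.07143, 0.07143 (working shown to 5 dp, full precision carried).
The largest proportion is 0.64286, i.e. d = 0.643 to 3 decimal places.

0.643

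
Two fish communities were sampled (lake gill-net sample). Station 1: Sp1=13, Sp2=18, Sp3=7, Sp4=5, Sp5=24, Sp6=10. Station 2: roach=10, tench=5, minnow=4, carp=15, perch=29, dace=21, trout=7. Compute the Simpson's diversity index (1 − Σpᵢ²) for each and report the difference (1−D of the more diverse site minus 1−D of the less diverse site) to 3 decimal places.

0.005

Station 1: N=77, proportions 0.16883, 0.23377, 0.09091, 0.06494, 0.31169, 0.12987, giving 1−D = 0.79035 (working shown to 5 dp, full precision carried).
Station 2: N=91, proportions 0.10989, 0.05495, 0.04396, 0.16484, 0.31868, 0.23077, 0.07692, giving 1−D = 0.79507.
Difference = |0.79035 − 0.79507| = 0.00472, i.e. 0.005 to 3 decimal places.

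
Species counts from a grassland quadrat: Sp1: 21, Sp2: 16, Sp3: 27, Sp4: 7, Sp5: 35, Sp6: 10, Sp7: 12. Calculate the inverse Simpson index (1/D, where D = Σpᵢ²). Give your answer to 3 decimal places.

5.565

Total N = 21+16+27+7+35+10+12 = 128, so the proportions are 0.1640625, 0.125, 0.2109375, 0.0546875, 0.2734375, 0.078125, 0.09375 (working shown to 7 dp, full precision carried).
D = 0.1640625² + 0.125² + 0.2109375² + 0.0546875² + 0.2734375² + 0.078125² + 0.09375² = 0.0269165 + 0.0156250 + 0.0444946 + 0.0029907 + 0.0747681 + 0.0061035 + 0.0087891 = 0.1796875.
So 1/D = 5.56522, i.e. 5.565 to 3 decimal places.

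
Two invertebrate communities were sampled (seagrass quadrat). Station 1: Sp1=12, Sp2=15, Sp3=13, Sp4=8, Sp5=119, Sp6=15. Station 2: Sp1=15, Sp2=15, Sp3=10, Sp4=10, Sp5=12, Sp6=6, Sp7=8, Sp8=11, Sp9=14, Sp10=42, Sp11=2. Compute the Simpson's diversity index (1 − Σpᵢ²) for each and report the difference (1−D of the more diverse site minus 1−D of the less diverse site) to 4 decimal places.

Station 1: N=182, proportions 0.0659341, 0.0824176, 0.0714286, 0.043956, 0.6538462, 0.0824176, giving 1−D = 0.5475184 (working shown to 7 dp, full precision carried).
Station 2: N=145, proportions 0.1034483, 0.1034483, 0.0689655, 0.0689655, 0.0827586, 0.0413793, 0.0551724, 0.0758621, 0.0965517, 0.2896552, 0.0137931, giving 1−D = 0.8583115.
Difference = |0.5475184 − 0.8583115| = 0.3107931, i.e. 0.3108 to 4 decimal places.

0.3108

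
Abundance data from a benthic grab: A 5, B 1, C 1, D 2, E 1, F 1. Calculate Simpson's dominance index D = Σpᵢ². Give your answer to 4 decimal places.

0.2727

Total N = 5+1+1+2+1+1 = 11, so the proportions are 0.454545, 0.090909, 0.090909, 0.181818, 0.090909, 0.090909 (working shown to 6 dp, full precision carried).
D = 0.454545² + 0.090909² + 0.090909² + 0.181818² + 0.090909² + 0.090909² = 0.206612 + 0.008264 + 0.008264 + 0.033058 + 0.008264 + 0.008264 = 0.272727.
To 4 decimal places, D = 0.2727.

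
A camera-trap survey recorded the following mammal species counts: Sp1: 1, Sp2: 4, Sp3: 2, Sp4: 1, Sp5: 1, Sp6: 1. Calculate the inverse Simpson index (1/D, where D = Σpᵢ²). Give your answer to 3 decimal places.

Total N = 1+4+2+1+1+1 = 10, so the proportions are 0.1, 0.4, 0.2, 0.1, 0.1, 0.1 (working shown to 7 dp, full precision carried).
D = 0.1² + 0.4² + 0.2² + 0.1² + 0.1² + 0.1² = 0.0100000 + 0.1600000 + 0.0400000 + 0.0100000 + 0.0100000 + 0.0100000 = 0.2400000.
So 1/D = 4.16667, i.e. 4.167 to 3 decimal places.

4.167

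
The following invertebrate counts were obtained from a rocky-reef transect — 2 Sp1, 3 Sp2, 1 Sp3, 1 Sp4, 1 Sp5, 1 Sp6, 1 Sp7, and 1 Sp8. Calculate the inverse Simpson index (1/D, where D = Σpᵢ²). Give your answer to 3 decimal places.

Total N = 2+3+1+1+1+1+1+1 = 11, so the proportions are 0.1818182, 0.2727273, 0.0909091, 0.0909091, 0.0909091, 0.0909091, 0.0909091, 0.0909091 (working shown to 7 dp, full precision carried).
D = 0.1818182² + 0.2727273² + 0.0909091² + 0.0909091² + 0.0909091² + 0.0909091² + 0.0909091² + 0.0909091² = 0.0330579 + 0.0743802 + 0.0082645 + 0.0082645 + 0.0082645 + 0.0082645 + 0.0082645 + 0.0082645 = 0.1570248.
So 1/D = 6.36842, i.e. 6.368 to 3 decimal places.

6.368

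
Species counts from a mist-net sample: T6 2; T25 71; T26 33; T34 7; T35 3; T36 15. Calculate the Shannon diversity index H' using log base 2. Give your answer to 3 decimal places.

Total N = 2+71+33+7+3+15 = 131, so the proportions are 0.01527, 0.54198, 0.25191, 0.05344, 0.0229, 0.1145 (working shown to 5 dp, full precision carried).
Each pᵢ log₂ pᵢ term: 0.01527×(-6.03342)=-0.09211, 0.54198×(-0.88368)=-0.47894, 0.25191×(-1.98903)=-0.50105, 0.05344×(-4.22607)=-0.22582, 0.0229×(-5.44846)=-0.12477, 0.1145×(-3.12653)=-0.35800.
Sum = -1.78070, so H' = 1.781.

1.781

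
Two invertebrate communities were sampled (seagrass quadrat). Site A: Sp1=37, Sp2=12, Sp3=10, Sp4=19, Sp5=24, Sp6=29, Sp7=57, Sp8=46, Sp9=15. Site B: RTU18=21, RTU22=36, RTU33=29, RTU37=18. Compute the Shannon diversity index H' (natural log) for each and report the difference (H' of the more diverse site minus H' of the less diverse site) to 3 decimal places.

Site A: N=249, proportions 0.14859, 0.04819, 0.04016, 0.07631, 0.09639, 0.11647, 0.22892, 0.18474, 0.06024, giving H' = 2.04954 (working shown to 5 dp, full precision carried).
Site B: N=104, proportions 0.20192, 0.34615, 0.27885, 0.17308, giving H' = 1.34997.
Difference = |2.04954 − 1.34997| = 0.69957, i.e. 0.700 to 3 decimal places.

0.700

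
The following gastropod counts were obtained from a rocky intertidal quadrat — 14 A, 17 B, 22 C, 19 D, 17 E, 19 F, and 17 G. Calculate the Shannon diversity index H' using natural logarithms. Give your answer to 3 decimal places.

Total N = 14+17+22+19+17+19+17 = 125, so the proportions are 0.112, 0.136, 0.176, 0.152, 0.136, 0.152, 0.136 (working shown to 5 dp, full precision carried).
Each pᵢ ln pᵢ term: 0.112×(-2.18926)=-0.24520, 0.136×(-1.99510)=-0.27133, 0.176×(-1.73727)=-0.30576, 0.152×(-1.88387)=-0.28635, 0.136×(-1.99510)=-0.27133, 0.152×(-1.88387)=-0.28635, 0.136×(-1.99510)=-0.27133.
Sum = -1.93766, so H' = 1.938.

1.938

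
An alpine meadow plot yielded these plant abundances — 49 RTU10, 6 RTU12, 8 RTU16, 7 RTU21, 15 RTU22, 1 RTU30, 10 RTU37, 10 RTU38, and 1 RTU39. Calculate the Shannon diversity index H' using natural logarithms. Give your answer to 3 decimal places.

Total N = 49+6+8+7+15+1+10+10+1 = 107, so the proportions are 0.45794, 0.05607, 0.07477, 0.06542, 0.14019, 0.00935, 0.09346, 0.09346, 0.00935 (working shown to 5 dp, full precision carried).
Each pᵢ ln pᵢ term: 0.45794×(-0.78101)=-0.35766, 0.05607×(-2.88107)=-0.16156, 0.07477×(-2.59339)=-0.19390, 0.06542×(-2.72692)=-0.17840, 0.14019×(-1.96478)=-0.27544, 0.00935×(-4.67283)=-0.04367, 0.09346×(-2.37024)=-0.22152, 0.09346×(-2.37024)=-0.22152, 0.00935×(-4.67283)=-0.04367.
Sum = -1.69732, so H' = 1.697.

1.697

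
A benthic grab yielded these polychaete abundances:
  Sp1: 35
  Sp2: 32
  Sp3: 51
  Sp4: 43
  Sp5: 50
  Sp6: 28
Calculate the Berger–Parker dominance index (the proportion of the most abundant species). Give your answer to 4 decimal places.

0.2134

Total N = 35+32+51+43+50+28 = 239, so the proportions are 0.146444, 0.133891, 0.213389, 0.179916, 0.209205, 0.117155 (working shown to 6 dp, full precision carried).
The largest proportion is 0.213389, i.e. d = 0.2134 to 4 decimal places.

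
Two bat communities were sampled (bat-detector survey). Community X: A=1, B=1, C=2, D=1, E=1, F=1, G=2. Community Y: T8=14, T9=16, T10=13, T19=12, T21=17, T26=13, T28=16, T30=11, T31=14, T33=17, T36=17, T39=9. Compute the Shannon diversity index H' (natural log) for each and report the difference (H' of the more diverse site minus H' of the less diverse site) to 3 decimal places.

Community X: N=9, proportions 0.11111, 0.11111, 0.22222, 0.11111, 0.11111, 0.11111, 0.22222, giving H' = 1.88916 (working shown to 5 dp, full precision carried).
Community Y: N=169, proportions 0.08284, 0.09467, 0.07692, 0.07101, 0.10059, 0.07692, 0.09467, 0.06509, 0.08284, 0.10059, 0.10059, 0.05325, giving H' = 2.46854.
Difference = |1.88916 − 2.46854| = 0.57938, i.e. 0.579 to 3 decimal places.

0.579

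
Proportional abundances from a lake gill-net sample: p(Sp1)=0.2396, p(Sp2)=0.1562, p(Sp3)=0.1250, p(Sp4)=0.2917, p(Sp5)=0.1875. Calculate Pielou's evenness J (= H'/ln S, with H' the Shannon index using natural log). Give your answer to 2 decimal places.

H' = −Σ pᵢ ln pᵢ = −((-0.3423) + (-0.2900) + (-0.2599) + (-0.3594) + (-0.3139)) = 1.5655 (working shown to 4 dp, full precision carried).
With S = 5 species, ln S = 1.6094, so J = 1.5655/1.6094 = 0.9727, i.e. 0.97 to 2 decimal places.

0.97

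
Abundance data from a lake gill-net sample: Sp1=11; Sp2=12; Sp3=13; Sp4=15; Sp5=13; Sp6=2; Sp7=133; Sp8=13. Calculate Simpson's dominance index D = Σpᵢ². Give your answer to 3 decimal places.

Total N = 11+12+13+15+13+2+133+13 = 212, so the proportions are 0.05189, 0.0566, 0.06132, 0.07075, 0.06132, 0.00943, 0.62736, 0.06132 (working shown to 5 dp, full precision carried).
D = 0.05189² + 0.0566² + 0.06132² + 0.07075² + 0.06132² + 0.00943² + 0.62736² + 0.06132² = 0.00269 + 0.00320 + 0.00376 + 0.00501 + 0.00376 + 0.00009 + 0.39358 + 0.00376 = 0.41585.
To 3 decimal places, D = 0.416.

0.416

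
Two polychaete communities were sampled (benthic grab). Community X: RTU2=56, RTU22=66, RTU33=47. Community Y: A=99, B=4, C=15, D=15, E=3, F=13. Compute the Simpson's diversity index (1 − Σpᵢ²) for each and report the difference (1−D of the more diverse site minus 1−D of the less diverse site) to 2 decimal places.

Community X: N=169, proportions 0.3314, 0.3905, 0.2781, giving 1−D = 0.6603 (working shown to 4 dp, full precision carried).
Community Y: N=149, proportions 0.6644, 0.0268, 0.1007, 0.1007, 0.0201, 0.0872, giving 1−D = 0.5295.
Difference = |0.6603 − 0.5295| = 0.1308, i.e. 0.13 to 2 decimal places.

0.13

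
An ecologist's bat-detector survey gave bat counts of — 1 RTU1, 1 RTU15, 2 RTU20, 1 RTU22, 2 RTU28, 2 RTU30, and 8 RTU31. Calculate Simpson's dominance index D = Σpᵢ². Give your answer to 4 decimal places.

Total N = 1+1+2+1+2+2+8 = 17, so the proportions are 0.058824, 0.058824, 0.117647, 0.058824, 0.117647, 0.117647, 0.470588 (working shown to 6 dp, full precision carried).
D = 0.058824² + 0.058824² + 0.117647² + 0.058824² + 0.117647² + 0.117647² + 0.470588² = 0.003460 + 0.003460 + 0.013841 + 0.003460 + 0.013841 + 0.013841 + 0.221453 = 0.273356.
To 4 decimal places, D = 0.2734.

0.2734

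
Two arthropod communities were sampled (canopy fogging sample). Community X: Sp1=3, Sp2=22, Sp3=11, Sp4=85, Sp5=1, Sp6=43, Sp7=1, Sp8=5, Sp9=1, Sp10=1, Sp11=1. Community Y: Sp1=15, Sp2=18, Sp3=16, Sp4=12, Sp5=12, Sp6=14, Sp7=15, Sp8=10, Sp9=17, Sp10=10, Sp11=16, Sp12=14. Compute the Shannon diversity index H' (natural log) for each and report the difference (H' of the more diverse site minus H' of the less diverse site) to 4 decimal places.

Community X: N=174, proportions 0.0172414, 0.1264368, 0.0632184, 0.4885057, 0.0057471, 0.2471264, 0.0057471, 0.0287356, 0.0057471, 0.0057471, 0.0057471, giving H' = 1.4517003 (working shown to 7 dp, full precision carried).
Community Y: N=169, proportions 0.0887574, 0.1065089, 0.0946746, 0.0710059, 0.0710059, 0.0828402, 0.0887574, 0.0591716, 0.1005917, 0.0591716, 0.0946746, 0.0828402, giving H' = 2.4687228.
Difference = |1.4517003 − 2.4687228| = 1.0170225, i.e. 1.0170 to 4 decimal places.

1.0170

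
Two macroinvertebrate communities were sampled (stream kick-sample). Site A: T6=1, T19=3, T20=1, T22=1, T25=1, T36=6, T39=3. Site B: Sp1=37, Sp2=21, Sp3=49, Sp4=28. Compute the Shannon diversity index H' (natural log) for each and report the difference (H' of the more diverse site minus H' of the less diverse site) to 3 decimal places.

Site A: N=16, proportions 0.0625, 0.1875, 0.0625, 0.0625, 0.0625, 0.375, 0.1875, giving H' = 1.68870 (working shown to 5 dp, full precision carried).
Site B: N=135, proportions 0.27407, 0.15556, 0.36296, 0.20741, giving H' = 1.33831.
Difference = |1.68870 − 1.33831| = 0.35039, i.e. 0.350 to 3 decimal places.

0.350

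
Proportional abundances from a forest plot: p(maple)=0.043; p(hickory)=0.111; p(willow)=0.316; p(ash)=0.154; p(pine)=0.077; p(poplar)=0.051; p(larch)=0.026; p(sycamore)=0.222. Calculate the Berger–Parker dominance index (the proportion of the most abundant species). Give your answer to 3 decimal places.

The largest proportion is 0.316, i.e. d = 0.316 to 3 decimal places.

0.316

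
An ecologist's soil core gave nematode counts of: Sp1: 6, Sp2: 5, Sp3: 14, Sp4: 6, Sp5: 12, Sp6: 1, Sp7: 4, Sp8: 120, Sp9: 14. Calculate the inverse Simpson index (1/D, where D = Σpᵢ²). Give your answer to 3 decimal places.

2.201

Total N = 6+5+14+6+12+1+4+120+14 = 182, so the proportions are 0.032967, 0.027473, 0.076923, 0.032967, 0.065934, 0.005495, 0.021978, 0.659341, 0.076923 (working shown to 6 dp, full precision carried).
D = 0.032967² + 0.027473² + 0.076923² + 0.032967² + 0.065934² + 0.005495² + 0.021978² + 0.659341² + 0.076923² = 0.001087 + 0.000755 + 0.005917 + 0.001087 + 0.004347 + 0.000030 + 0.000483 + 0.434730 + 0.005917 = 0.454353.
So 1/D = 2.20093, i.e. 2.201 to 3 decimal places.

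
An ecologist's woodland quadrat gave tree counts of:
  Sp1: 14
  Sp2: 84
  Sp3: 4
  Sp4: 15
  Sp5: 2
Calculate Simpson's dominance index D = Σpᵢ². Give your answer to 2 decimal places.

0.53

Total N = 14+84+4+15+2 = 119, so the proportions are 0.1176, 0.7059, 0.0336, 0.1261, 0.0168 (working shown to 4 dp, full precision carried).
D = 0.1176² + 0.7059² + 0.0336² + 0.1261² + 0.0168² = 0.0138 + 0.4983 + 0.0011 + 0.0159 + 0.0003 = 0.5294.
To 2 decimal places, D = 0.53.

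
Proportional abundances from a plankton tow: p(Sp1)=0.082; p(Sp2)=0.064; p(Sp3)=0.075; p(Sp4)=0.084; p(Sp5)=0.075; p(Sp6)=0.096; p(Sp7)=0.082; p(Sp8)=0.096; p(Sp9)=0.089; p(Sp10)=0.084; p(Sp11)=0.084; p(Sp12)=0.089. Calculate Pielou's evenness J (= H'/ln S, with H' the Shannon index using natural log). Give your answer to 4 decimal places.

H' = −Σ pᵢ ln pᵢ = −((-0.205085) + (-0.175928) + (-0.194270) + (-0.208063) + (-0.194270) + (-0.224967) + (-0.205085) + (-0.224967) + (-0.215302) + (-0.208063) + (-0.208063) + (-0.215302)) = 2.479364 (working shown to 6 dp, full precision carried).
With S = 12 species, ln S = 2.484907, so J = 2.479364/2.484907 = 0.997769, i.e. 0.9978 to 4 decimal places.

0.9978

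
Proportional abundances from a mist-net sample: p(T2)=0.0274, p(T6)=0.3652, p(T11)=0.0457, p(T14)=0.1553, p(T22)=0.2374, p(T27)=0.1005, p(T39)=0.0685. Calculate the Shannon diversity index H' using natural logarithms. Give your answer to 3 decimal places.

Each pᵢ ln pᵢ term (working shown to 5 dp, full precision carried): 0.0274×(-3.59721)=-0.09856, 0.3652×(-1.00731)=-0.36787, 0.0457×(-3.08566)=-0.14101, 0.1553×(-1.86240)=-0.28923, 0.2374×(-1.43801)=-0.34138, 0.1005×(-2.29760)=-0.23091, 0.0685×(-2.68092)=-0.18364.
Sum = -1.65261, so H' = 1.653.

1.653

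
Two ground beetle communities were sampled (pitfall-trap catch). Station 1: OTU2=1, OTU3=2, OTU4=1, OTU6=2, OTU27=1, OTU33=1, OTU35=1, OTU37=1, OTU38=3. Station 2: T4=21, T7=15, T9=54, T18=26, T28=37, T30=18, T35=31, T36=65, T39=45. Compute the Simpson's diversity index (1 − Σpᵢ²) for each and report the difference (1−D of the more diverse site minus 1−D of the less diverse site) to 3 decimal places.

Station 1: N=13, proportions 0.07692, 0.15385, 0.07692, 0.15385, 0.07692, 0.07692, 0.07692, 0.07692, 0.23077, giving 1−D = 0.86391 (working shown to 5 dp, full precision carried).
Station 2: N=312, proportions 0.06731, 0.04808, 0.17308, 0.08333, 0.11859, 0.05769, 0.09936, 0.20833, 0.14423, giving 1−D = 0.86479.
Difference = |0.86391 − 0.86479| = 0.00088, i.e. 0.001 to 3 decimal places.

0.001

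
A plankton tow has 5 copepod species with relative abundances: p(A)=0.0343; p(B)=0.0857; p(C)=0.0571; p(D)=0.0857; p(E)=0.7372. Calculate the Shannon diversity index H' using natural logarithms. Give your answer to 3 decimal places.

Each pᵢ ln pᵢ term (working shown to 5 dp, full precision carried): 0.0343×(-3.37261)=-0.11568, 0.0857×(-2.45690)=-0.21056, 0.0571×(-2.86295)=-0.16347, 0.0857×(-2.45690)=-0.21056, 0.7372×(-0.30490)=-0.22477.
Sum = -0.92504, so H' = 0.925.

0.925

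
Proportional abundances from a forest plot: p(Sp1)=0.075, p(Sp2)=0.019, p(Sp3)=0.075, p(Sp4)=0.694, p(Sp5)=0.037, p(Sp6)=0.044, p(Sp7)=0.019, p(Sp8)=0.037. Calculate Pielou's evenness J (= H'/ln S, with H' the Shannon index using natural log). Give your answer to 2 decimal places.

H' = −Σ pᵢ ln pᵢ = −((-0.1943) + (-0.0753) + (-0.1943) + (-0.2535) + (-0.1220) + (-0.1374) + (-0.0753) + (-0.1220)) = 1.1741 (working shown to 4 dp, full precision carried).
With S = 8 species, ln S = 2.0794, so J = 1.1741/2.0794 = 0.5646, i.e. 0.56 to 2 decimal places.

0.56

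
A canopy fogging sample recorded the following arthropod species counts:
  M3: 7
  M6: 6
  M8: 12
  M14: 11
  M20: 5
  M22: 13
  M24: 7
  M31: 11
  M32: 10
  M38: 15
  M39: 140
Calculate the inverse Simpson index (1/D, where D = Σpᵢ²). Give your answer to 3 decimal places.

Total N = 7+6+12+11+5+13+7+11+10+15+140 = 237, so the proportions are 0.0295359, 0.0253165, 0.0506329, 0.0464135, 0.021097, 0.0548523, 0.0295359, 0.0464135, 0.0421941, 0.0632911, 0.5907173 (working shown to 7 dp, full precision carried).
D = 0.0295359² + 0.0253165² + 0.0506329² + 0.0464135² + 0.021097² + 0.0548523² + 0.0295359² + 0.0464135² + 0.0421941² + 0.0632911² + 0.5907173² = 0.0008724 + 0.0006409 + 0.0025637 + 0.0021542 + 0.0004451 + 0.0030088 + 0.0008724 + 0.0021542 + 0.0017803 + 0.0040058 + 0.3489469 = 0.3674447.
So 1/D = 2.721498, i.e. 2.721 to 3 decimal places.

2.721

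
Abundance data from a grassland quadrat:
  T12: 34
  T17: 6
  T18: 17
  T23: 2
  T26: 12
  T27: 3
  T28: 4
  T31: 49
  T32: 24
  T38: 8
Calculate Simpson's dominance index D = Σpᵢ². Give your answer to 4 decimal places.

0.1857

Total N = 34+6+17+2+12+3+4+49+24+8 = 159, so the proportions are 0.213836, 0.037736, 0.106918, 0.012579, 0.075472, 0.018868, 0.025157, 0.308176, 0.150943, 0.050314 (working shown to 6 dp, full precision carried).
D = 0.213836² + 0.037736² + 0.106918² + 0.012579² + 0.075472² + 0.018868² + 0.025157² + 0.308176² + 0.150943² + 0.050314² = 0.045726 + 0.001424 + 0.011432 + 0.000158 + 0.005696 + 0.000356 + 0.000633 + 0.094973 + 0.022784 + 0.002532 = 0.185713.
To 4 decimal places, D = 0.1857.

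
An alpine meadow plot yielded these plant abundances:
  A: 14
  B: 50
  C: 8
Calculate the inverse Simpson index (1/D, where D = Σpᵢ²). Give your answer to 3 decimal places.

Total N = 14+50+8 = 72, so the proportions are 0.194444, 0.694444, 0.111111 (working shown to 6 dp, full precision carried).
D = 0.194444² + 0.694444² + 0.111111² = 0.037809 + 0.482253 + 0.012346 = 0.532407.
So 1/D = 1.87826, i.e. 1.878 to 3 decimal places.

1.878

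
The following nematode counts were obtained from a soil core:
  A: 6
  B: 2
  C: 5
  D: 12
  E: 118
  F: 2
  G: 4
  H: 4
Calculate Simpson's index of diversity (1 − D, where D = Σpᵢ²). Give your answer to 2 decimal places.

Total N = 6+2+5+12+118+2+4+4 = 153, so the proportions are 0.0392, 0.0131, 0.0327, 0.0784, 0.7712, 0.0131, 0.0261, 0.0261 (working shown to 4 dp, full precision carried).
D = 0.0392² + 0.0131² + 0.0327² + 0.0784² + 0.7712² + 0.0131² + 0.0261² + 0.0261² = 0.0015 + 0.0002 + 0.0011 + 0.0062 + 0.5948 + 0.0002 + 0.0007 + 0.0007 = 0.6053.
So 1 − D = 0.3947, i.e. 0.39 to 2 decimal places.

0.39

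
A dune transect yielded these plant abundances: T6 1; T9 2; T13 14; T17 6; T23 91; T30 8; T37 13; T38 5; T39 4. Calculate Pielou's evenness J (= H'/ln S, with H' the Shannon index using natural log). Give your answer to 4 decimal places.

0.6084

Total N = 1+2+14+6+91+8+13+5+4 = 144, so the proportions are 0.006944, 0.013889, 0.097222, 0.041667, 0.631944, 0.055556, 0.090278, 0.034722, 0.027778 (working shown to 6 dp, full precision carried).
H' = −Σ pᵢ ln pᵢ = −((-0.034513) + (-0.059398) + (-0.226601) + (-0.132419) + (-0.290033) + (-0.160576) + (-0.217106) + (-0.116680) + (-0.099542)) = 1.336868.
With S = 9 species, ln S = 2.197225, so J = 1.336868/2.197225 = 0.608435, i.e. 0.6084 to 4 decimal places.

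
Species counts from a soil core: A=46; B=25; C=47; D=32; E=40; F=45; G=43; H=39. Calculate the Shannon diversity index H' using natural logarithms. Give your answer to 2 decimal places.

Total N = 46+25+47+32+40+45+43+39 = 317, so the proportions are 0.1451, 0.0789, 0.1483, 0.1009, 0.1262, 0.142, 0.1356, 0.123 (working shown to 4 dp, full precision carried).
Each pᵢ ln pᵢ term: 0.1451×(-1.9303)=-0.2801, 0.0789×(-2.5400)=-0.2003, 0.1483×(-1.9088)=-0.2830, 0.1009×(-2.2932)=-0.2315, 0.1262×(-2.0700)=-0.2612, 0.142×(-1.9522)=-0.2771, 0.1356×(-1.9977)=-0.2710, 0.123×(-2.0953)=-0.2578.
Sum = -2.0620, so H' = 2.06.

2.06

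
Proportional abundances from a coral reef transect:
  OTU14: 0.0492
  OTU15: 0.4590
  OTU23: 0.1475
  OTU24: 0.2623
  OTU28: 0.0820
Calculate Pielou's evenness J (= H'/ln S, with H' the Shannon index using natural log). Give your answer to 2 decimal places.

H' = −Σ pᵢ ln pᵢ = −((-0.1482) + (-0.3574) + (-0.2823) + (-0.3510) + (-0.2051)) = 1.3440 (working shown to 4 dp, full precision carried).
With S = 5 species, ln S = 1.6094, so J = 1.3440/1.6094 = 0.8351, i.e. 0.84 to 2 decimal places.

0.84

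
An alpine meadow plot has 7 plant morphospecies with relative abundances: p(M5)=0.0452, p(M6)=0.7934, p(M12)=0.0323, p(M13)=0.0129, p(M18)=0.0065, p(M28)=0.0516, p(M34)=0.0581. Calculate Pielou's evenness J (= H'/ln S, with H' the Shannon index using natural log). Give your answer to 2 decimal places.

0.43

H' = −Σ pᵢ ln pᵢ = −((-0.1400) + (-0.1836) + (-0.1109) + (-0.0561) + (-0.0327) + (-0.1530) + (-0.1653)) = 0.8416 (working shown to 4 dp, full precision carried).
With S = 7 species, ln S = 1.9459, so J = 0.8416/1.9459 = 0.4325, i.e. 0.43 to 2 decimal places.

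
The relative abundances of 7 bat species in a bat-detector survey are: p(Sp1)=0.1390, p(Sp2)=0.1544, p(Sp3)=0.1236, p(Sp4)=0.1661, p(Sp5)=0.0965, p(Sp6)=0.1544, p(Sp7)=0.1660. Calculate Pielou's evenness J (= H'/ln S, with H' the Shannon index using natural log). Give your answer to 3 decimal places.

0.993

H' = −Σ pᵢ ln pᵢ = −((-0.27429) + (-0.28845) + (-0.25841) + (-0.29818) + (-0.22564) + (-0.28845) + (-0.29810)) = 1.93151 (working shown to 5 dp, full precision carried).
With S = 7 species, ln S = 1.94591, so J = 1.93151/1.94591 = 0.99260, i.e. 0.993 to 3 decimal places.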